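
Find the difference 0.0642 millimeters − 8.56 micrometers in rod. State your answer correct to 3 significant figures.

1.11 × 10^-5 rod

0.0642 mm = 1.27654 × 10^-5 rod and 8.56 μm = 1.70206 × 10^-6 rod.
1.27654 × 10^-5 − 1.70206 × 10^-6 ≈ 1.11 × 10^-5 rod.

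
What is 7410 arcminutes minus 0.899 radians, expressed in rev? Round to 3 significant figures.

0.200 rev

7410 arcmin = 0.343056 rev and 0.899 rad = 0.143080 rev.
0.343056 − 0.143080 ≈ 0.200 rev.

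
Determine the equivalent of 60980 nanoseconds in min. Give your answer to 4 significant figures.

1.016 × 10^-6 min

1 ns = 1.66667 × 10^-11 min.
60980 × 1.66667 × 10^-11 ≈ 1.016 × 10^-6 min.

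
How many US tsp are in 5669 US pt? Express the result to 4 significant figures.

544200 US tsp

1 US pint = 96.0000 US tsp.
Thus 5669 × 96.0000 ≈ 544200 US tsp.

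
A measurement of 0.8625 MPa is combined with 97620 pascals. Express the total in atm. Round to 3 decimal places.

9.476 atm

0.8625 MPa = 8.51221 atm and 97620 Pa = 0.963434 atm.
8.51221 + 0.963434 ≈ 9.476 atm.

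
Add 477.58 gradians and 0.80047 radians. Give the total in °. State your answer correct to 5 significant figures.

475.69 °

477.58 grad = 429.822 ° and 0.80047 rad = 45.8636 °.
429.822 + 45.8636 ≈ 475.69 °.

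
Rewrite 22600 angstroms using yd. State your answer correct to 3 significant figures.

1 Å = 1.09361 × 10^-10 yards.
22600 × 1.09361 × 10^-10 ≈ 2.47 × 10^-6 yd.

2.47 × 10^-6 yards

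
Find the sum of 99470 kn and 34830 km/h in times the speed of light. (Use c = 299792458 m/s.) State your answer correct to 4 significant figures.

99470 kn = 0.000170691 c and 34830 km/h = 3.22723 × 10^-5 c.
0.000170691 + 3.22723 × 10^-5 ≈ 0.0002030 c.

0.0002030 times the speed of light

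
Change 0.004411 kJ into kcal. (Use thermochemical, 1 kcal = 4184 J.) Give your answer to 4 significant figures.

0.001054 kilocalories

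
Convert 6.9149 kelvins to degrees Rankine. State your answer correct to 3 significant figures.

°R = K × 9/5.
Applying the formula gives 12.4 °R.

12.4 degrees Rankine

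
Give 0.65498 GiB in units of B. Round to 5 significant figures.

7.0328 × 10^8 bytes

1 gibibyte = 1.07374 × 10^9 B.
0.65498 × 1.07374 × 10^9 ≈ 7.0328 × 10^8 B.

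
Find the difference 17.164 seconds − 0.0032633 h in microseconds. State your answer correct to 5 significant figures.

17.164 s = 1.71640 × 10^7 μs and 0.0032633 h = 1.17479 × 10^7 μs.
1.71640 × 10^7 − 1.17479 × 10^7 ≈ 5.4161 × 10^6 μs.

5.4161 × 10^6 microseconds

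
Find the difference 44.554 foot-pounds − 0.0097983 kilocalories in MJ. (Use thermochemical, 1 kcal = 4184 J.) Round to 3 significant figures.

44.554 ft·lbf = 6.04071 × 10^-5 MJ and 0.0097983 kcal = 4.09961 × 10^-5 MJ.
6.04071 × 10^-5 − 4.09961 × 10^-5 ≈ 1.94 × 10^-5 MJ.

1.94 × 10^-5 megajoules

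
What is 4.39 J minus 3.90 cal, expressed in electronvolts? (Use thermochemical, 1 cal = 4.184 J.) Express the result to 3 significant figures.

-7.44e+19 eV

4.39 J = 2.74002e+19 eV and 3.90 cal = 1.01846e+20 eV.
2.74002e+19 − 1.01846e+20 ≈ -7.44e+19 eV.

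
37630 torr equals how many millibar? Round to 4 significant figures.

1 torr = 1.33322 millibar.
Then 37630 × 1.33322 ≈ 50170 mbar.

50170 mbar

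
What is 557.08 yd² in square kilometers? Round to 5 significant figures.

0.00046579 square kilometers

1 yd² = 8.36127e-7 km².
So 557.08 × 8.36127e-7 ≈ 0.00046579 km².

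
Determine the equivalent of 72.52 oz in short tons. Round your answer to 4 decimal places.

0.0023 short tons

1 oz = 3.12500e-5 short tons.
72.52 × 3.12500e-5 ≈ 0.0023 short ton.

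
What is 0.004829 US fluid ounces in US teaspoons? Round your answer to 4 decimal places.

1 US fluid ounce = 6.00000 US tsp.
0.004829 × 6.00000 ≈ 0.0290 US tsp.

0.0290 US teaspoons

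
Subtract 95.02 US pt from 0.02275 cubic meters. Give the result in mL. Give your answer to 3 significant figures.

-22200 mL

0.02275 m³ = 22750.0 mL and 95.02 US pt = 44961.2 mL.
22750.0 − 44961.2 ≈ -22200 mL.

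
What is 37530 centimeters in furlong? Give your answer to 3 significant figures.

1.87 furlong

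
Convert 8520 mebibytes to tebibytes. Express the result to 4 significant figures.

0.008125 tebibytes

1 MiB = 9.53674e-7 TiB.
So 8520 × 9.53674e-7 ≈ 0.008125 TiB.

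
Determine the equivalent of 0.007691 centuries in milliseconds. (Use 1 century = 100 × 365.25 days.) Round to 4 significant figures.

2.427 × 10^10 ms

1 century = 3.15576 × 10^12 milliseconds.
0.007691 × 3.15576 × 10^12 ≈ 2.427 × 10^10 ms.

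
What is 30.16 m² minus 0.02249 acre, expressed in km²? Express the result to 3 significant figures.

30.16 m² = 3.01600 × 10^-5 km² and 0.02249 acre = 9.10138 × 10^-5 km².
3.01600 × 10^-5 − 9.10138 × 10^-5 ≈ -6.09 × 10^-5 km².

-6.09 × 10^-5 square kilometers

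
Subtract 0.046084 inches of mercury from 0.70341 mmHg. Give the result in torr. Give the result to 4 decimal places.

-0.4671 torr

0.70341 mmHg = 0.703410 torr and 0.046084 inHg = 1.17053 torr.
0.703410 − 1.17053 ≈ -0.4671 torr.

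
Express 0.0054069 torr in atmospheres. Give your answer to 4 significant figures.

1 torr = 0.00131579 atmospheres.
0.0054069 × 0.00131579 ≈ 7.114e-6 atm.

7.114e-6 atmospheres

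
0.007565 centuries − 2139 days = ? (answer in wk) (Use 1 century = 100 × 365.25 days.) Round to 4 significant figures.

0.007565 century = 39.4731 wk and 2139 d = 305.571 wk.
39.4731 − 305.571 ≈ -266.1 wk.

-266.1 wk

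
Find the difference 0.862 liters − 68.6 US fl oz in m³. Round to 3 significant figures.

-0.00117 cubic meters

0.862 L = 0.000862000 m³ and 68.6 US fl oz = 0.00202874 m³.
0.000862000 − 0.00202874 ≈ -0.00117 m³.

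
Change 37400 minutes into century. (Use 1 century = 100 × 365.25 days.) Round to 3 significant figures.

0.000711 centuries

1 min = 1.90129e-8 centuries.
Then 37400 × 1.90129e-8 ≈ 0.000711 century.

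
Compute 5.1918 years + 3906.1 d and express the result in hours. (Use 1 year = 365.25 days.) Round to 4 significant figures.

139300 hours

5.1918 yr = 45511.3 h and 3906.1 d = 93746.4 h.
45511.3 + 93746.4 ≈ 139300 h.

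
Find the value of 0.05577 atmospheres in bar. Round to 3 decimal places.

0.057 bar

1 atmosphere = 1.01325 bar.
Then 0.05577 × 1.01325 ≈ 0.057 bar.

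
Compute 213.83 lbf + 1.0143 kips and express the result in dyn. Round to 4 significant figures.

213.83 lbf = 9.51163 × 10^7 dyn and 1.0143 kip = 4.51183 × 10^8 dyn.
9.51163 × 10^7 + 4.51183 × 10^8 ≈ 5.463 × 10^8 dyn.

5.463 × 10^8 dyn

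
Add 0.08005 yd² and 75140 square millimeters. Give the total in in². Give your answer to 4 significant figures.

220.2 in²

0.08005 yd² = 103.745 in² and 75140 mm² = 116.467 in².
103.745 + 116.467 ≈ 220.2 in².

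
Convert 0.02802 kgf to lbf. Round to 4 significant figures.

0.06177 pounds-force

1 kgf = 2.20462 pounds-force.
Thus 0.02802 × 2.20462 ≈ 0.06177 lbf.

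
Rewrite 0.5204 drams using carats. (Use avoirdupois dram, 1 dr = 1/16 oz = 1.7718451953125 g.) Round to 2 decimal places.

4.61 ct

1 dram = 8.85923 ct.
Thus 0.5204 × 8.85923 ≈ 4.61 ct.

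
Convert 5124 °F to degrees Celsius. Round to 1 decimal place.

2828.9 °C

°F = °C × 9/5 + 32.
Applying the formula gives 2828.9 °C.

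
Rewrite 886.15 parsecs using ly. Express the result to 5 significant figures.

2890.2 ly

1 parsec = 3.26156 ly.
So 886.15 × 3.26156 ≈ 2890.2 ly.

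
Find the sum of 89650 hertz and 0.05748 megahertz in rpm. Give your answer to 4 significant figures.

89650 Hz = 5.37900e+6 rpm and 0.05748 MHz = 3.44880e+6 rpm.
5.37900e+6 + 3.44880e+6 ≈ 8.828e+6 rpm.

8.828e+6 rpm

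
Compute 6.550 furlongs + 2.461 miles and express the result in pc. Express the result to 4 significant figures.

6.550 furlong = 4.27021 × 10^-14 pc and 2.461 mi = 1.28354 × 10^-13 pc.
4.27021 × 10^-14 + 1.28354 × 10^-13 ≈ 1.711 × 10^-13 pc.

1.711 × 10^-13 parsecs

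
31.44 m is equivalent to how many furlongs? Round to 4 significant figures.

1 m = 0.00497097 furlong.
Then 31.44 × 0.00497097 ≈ 0.1563 furlong.

0.1563 furlong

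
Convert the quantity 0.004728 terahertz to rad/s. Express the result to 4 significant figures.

2.971 × 10^10 rad/s

1 terahertz = 6.28319 × 10^12 rad/s.
Then 0.004728 × 6.28319 × 10^12 ≈ 2.971 × 10^10 rad/s.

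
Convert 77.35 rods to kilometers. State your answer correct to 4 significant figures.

0.3890 km

1 rod = 0.00502920 kilometers.
77.35 × 0.00502920 ≈ 0.3890 km.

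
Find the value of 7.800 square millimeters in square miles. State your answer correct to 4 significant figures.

3.012e-12 square miles

1 square millimeter = 3.86102e-13 mi².
Then 7.800 × 3.86102e-13 ≈ 3.012e-12 mi².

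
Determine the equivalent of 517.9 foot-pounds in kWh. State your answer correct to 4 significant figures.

0.0001950 kWh

1 ft·lbf = 3.76616 × 10^-7 kWh.
So 517.9 × 3.76616 × 10^-7 ≈ 0.0001950 kWh.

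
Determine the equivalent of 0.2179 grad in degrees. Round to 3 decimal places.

1 grad = 0.900000 °.
So 0.2179 × 0.900000 ≈ 0.196 °.

0.196 °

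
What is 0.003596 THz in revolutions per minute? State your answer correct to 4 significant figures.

2.158e+11 rpm

1 THz = 6.00000e+13 rpm.
Then 0.003596 × 6.00000e+13 ≈ 2.158e+11 rpm.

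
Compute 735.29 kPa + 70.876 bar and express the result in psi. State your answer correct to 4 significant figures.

735.29 kPa = 106.645 psi and 70.876 bar = 1027.97 psi.
106.645 + 1027.97 ≈ 1135 psi.

1135 psi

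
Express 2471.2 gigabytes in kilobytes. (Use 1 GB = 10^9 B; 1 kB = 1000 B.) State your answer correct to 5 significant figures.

2.4712e+9 kB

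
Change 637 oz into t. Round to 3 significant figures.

0.0181 metric tons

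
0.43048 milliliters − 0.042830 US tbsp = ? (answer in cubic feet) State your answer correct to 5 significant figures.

-7.1631 × 10^-6 cubic feet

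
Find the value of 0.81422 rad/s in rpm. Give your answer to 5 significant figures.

1 rad/s = 9.54930 revolutions per minute.
0.81422 × 9.54930 ≈ 7.7752 rpm.

7.7752 rpm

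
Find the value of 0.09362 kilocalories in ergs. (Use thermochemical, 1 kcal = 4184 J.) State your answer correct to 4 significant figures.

3.917 × 10^9 ergs

1 kcal = 4.18400 × 10^10 erg.
Thus 0.09362 × 4.18400 × 10^10 ≈ 3.917 × 10^9 erg.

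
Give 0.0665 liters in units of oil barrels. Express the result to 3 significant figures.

0.000418 oil barrels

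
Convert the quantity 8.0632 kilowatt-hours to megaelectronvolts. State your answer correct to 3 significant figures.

1.81 × 10^20 MeV

1 kilowatt-hour = 2.24694 × 10^19 megaelectronvolts.
So 8.0632 × 2.24694 × 10^19 ≈ 1.81 × 10^20 MeV.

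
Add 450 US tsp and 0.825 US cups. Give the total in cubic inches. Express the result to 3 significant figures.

147 in³

450 US tsp = 135.352 in³ and 0.825 US cup = 11.9109 in³.
135.352 + 11.9109 ≈ 147 in³.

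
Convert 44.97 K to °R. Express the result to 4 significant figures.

80.95 °R

°R = K × 9/5.
Applying the formula gives 80.95 °R.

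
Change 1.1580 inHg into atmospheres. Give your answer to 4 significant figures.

0.03870 atmospheres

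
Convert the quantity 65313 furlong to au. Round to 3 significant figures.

1 furlong = 1.34473e-9 au.
Then 65313 × 1.34473e-9 ≈ 8.78e-5 au.

8.78e-5 au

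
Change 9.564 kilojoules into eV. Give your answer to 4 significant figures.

1 kJ = 6.24151 × 10^21 electronvolts.
So 9.564 × 6.24151 × 10^21 ≈ 5.969 × 10^22 eV.

5.969 × 10^22 eV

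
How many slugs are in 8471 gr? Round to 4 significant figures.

1 grain = 4.44014e-6 slugs.
So 8471 × 4.44014e-6 ≈ 0.03761 slug.

0.03761 slug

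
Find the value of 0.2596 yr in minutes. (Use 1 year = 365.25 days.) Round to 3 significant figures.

1 yr = 525960 min.
Thus 0.2596 × 525960 ≈ 137000 min.

137000 minutes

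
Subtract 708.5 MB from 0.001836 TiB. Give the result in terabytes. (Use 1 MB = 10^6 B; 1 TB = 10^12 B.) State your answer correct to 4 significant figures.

0.001836 TiB = 0.00201870 TB and 708.5 MB = 0.000708500 TB.
0.00201870 − 0.000708500 ≈ 0.001310 TB.

0.001310 TB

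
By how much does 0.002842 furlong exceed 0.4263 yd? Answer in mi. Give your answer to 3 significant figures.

0.002842 furlong = 0.000355250 mi and 0.4263 yd = 0.000242216 mi.
0.000355250 − 0.000242216 ≈ 0.000113 mi.

0.000113 miles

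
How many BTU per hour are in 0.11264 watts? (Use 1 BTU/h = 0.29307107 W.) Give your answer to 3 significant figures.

1 watt = 3.41214 BTU/h.
0.11264 × 3.41214 ≈ 0.384 BTU/h.

0.384 BTU per hour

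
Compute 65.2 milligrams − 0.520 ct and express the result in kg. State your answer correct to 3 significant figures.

-3.88e-5 kilograms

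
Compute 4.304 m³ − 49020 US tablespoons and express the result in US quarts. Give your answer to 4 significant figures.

4.304 m³ = 4547.986 US qt and 49020 US tbsp = 765.9375 US qt.
4547.986 − 765.9375 ≈ 3782 US qt.

3782 US qt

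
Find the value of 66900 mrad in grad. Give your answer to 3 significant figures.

1 mrad = 0.0636620 grad.
So 66900 × 0.0636620 ≈ 4260 grad.

4260 gradians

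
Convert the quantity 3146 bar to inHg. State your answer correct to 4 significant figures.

1 bar = 29.5300 inHg.
Then 3146 × 29.5300 ≈ 92900 inHg.

92900 inches of mercury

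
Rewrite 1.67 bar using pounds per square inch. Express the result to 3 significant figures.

24.2 pounds per square inch

1 bar = 14.5038 psi.
So 1.67 × 14.5038 ≈ 24.2 psi.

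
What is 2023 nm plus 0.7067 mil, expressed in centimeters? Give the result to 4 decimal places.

0.0020 cm

2023 nm = 0.000202300 cm and 0.7067 mil = 0.00179502 cm.
0.000202300 + 0.00179502 ≈ 0.0020 cm.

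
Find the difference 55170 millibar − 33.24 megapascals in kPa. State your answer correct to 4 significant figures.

55170 mbar = 5517.00 kPa and 33.24 MPa = 33240.0 kPa.
5517.00 − 33240.0 ≈ -27720 kPa.

-27720 kilopascals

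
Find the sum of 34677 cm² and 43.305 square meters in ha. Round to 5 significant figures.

0.0046773 hectares

34677 cm² = 0.000346770 ha and 43.305 m² = 0.00433050 ha.
0.000346770 + 0.00433050 ≈ 0.0046773 ha.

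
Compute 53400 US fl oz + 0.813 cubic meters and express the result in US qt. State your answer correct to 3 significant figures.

2530 US qt

53400 US fl oz = 1668.75 US qt and 0.813 m³ = 859.088 US qt.
1668.75 + 859.088 ≈ 2530 US qt.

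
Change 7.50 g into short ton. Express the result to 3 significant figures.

8.27e-6 short ton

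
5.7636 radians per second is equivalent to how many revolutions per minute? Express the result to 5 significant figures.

55.038 rpm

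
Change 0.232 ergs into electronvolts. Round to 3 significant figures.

1.45e+11 eV

1 erg = 6.24151e+11 eV.
0.232 × 6.24151e+11 ≈ 1.45e+11 eV.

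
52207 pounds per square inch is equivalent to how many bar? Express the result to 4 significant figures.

3600 bar

1 psi = 0.0689476 bar.
So 52207 × 0.0689476 ≈ 3600 bar.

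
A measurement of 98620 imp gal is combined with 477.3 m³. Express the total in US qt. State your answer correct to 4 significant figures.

98620 imp gal = 473751 US qt and 477.3 m³ = 504357 US qt.
473751 + 504357 ≈ 978100 US qt.

978100 US qt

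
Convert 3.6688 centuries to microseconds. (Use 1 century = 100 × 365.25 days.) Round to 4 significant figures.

1.158e+16 microseconds

1 century = 3.15576e+15 μs.
So 3.6688 × 3.15576e+15 ≈ 1.158e+16 μs.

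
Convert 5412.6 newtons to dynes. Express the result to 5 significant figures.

1 newton = 100000 dynes.
5412.6 × 100000 ≈ 5.4126e+8 dyn.

5.4126e+8 dyn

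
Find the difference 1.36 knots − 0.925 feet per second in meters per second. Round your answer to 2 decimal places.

1.36 kn = 0.699644 m/s and 0.925 ft/s = 0.281940 m/s.
0.699644 − 0.281940 ≈ 0.42 m/s.

0.42 meters per second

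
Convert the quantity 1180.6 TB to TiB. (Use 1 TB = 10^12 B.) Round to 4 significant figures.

1 terabyte = 0.909495 tebibytes.
Thus 1180.6 × 0.909495 ≈ 1074 TiB.

1074 TiB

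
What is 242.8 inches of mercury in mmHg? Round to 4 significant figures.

6167 mmHg

1 inch of mercury = 25.4000 mmHg.
Then 242.8 × 25.4000 ≈ 6167 mmHg.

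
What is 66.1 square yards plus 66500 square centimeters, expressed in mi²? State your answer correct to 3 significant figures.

66.1 yd² = 2.13391 × 10^-5 mi² and 66500 cm² = 2.56758 × 10^-6 mi².
2.13391 × 10^-5 + 2.56758 × 10^-6 ≈ 2.39 × 10^-5 mi².

2.39 × 10^-5 square miles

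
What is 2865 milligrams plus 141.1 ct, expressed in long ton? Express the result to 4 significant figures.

3.059 × 10^-5 long ton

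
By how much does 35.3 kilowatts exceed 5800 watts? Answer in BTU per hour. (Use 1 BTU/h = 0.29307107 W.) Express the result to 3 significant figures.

101000 BTU/h

35.3 kW = 120449 BTU/h and 5800 W = 19790.4 BTU/h.
120449 − 19790.4 ≈ 101000 BTU/h.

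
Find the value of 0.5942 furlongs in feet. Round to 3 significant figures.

1 furlong = 660.000 ft.
0.5942 × 660.000 ≈ 392 ft.

392 ft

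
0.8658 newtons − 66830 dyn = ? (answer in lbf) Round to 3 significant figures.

0.8658 N = 0.194640 lbf and 66830 dyn = 0.150240 lbf.
0.194640 − 0.150240 ≈ 0.0444 lbf.

0.0444 lbf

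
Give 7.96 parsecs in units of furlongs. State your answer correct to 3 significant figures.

1.22e+15 furlongs

1 pc = 1.53388e+14 furlong.
Then 7.96 × 1.53388e+14 ≈ 1.22e+15 furlong.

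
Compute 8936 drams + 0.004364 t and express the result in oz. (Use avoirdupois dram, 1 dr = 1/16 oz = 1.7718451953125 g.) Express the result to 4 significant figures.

712.4 oz

8936 dr = 558.500 oz and 0.004364 t = 153.936 oz.
558.500 + 153.936 ≈ 712.4 oz.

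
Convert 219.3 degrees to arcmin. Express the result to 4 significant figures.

13160 arcmin

1 ° = 60.0000 arcmin.
219.3 × 60.0000 ≈ 13160 arcmin.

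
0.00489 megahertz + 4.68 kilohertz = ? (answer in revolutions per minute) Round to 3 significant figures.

0.00489 MHz = 293400 rpm and 4.68 kHz = 280800 rpm.
293400 + 280800 ≈ 574000 rpm.

574000 revolutions per minute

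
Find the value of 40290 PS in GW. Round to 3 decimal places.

1 metric horsepower = 7.35499e-7 GW.
Then 40290 × 7.35499e-7 ≈ 0.030 GW.

0.030 GW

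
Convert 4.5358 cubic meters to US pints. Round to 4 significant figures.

1 m³ = 2113.38 US pt.
4.5358 × 2113.38 ≈ 9586 US pt.

9586 US pt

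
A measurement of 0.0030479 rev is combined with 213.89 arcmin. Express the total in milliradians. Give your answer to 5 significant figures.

81.369 milliradians

0.0030479 rev = 19.1505 mrad and 213.89 arcmin = 62.2181 mrad.
19.1505 + 62.2181 ≈ 81.369 mrad.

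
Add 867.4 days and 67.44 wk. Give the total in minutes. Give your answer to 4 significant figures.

1.929e+6 min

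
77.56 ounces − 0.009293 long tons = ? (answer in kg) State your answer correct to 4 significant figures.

77.56 oz = 2.19879 kg and 0.009293 long ton = 9.44212 kg.
2.19879 − 9.44212 ≈ -7.243 kg.

-7.243 kilograms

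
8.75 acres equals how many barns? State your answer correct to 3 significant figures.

1 acre = 4.04686e+31 barns.
Thus 8.75 × 4.04686e+31 ≈ 3.54e+32 barn.

3.54e+32 barn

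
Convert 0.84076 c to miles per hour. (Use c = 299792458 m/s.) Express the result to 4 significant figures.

1 speed of light = 6.70617e+8 miles per hour.
So 0.84076 × 6.70617e+8 ≈ 5.638e+8 mph.

5.638e+8 mph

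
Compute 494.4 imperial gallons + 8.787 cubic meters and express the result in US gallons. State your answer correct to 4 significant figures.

494.4 imp gal = 593.750 US gal and 8.787 m³ = 2321.28 US gal.
593.750 + 2321.28 ≈ 2915 US gal.

2915 US gal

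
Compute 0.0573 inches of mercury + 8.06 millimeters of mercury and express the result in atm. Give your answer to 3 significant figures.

0.0125 atm

0.0573 inHg = 0.00191503 atm and 8.06 mmHg = 0.0106053 atm.
0.00191503 + 0.0106053 ≈ 0.0125 atm.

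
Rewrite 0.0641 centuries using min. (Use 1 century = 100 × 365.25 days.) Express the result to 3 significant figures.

1 century = 5.25960e+7 minutes.
Thus 0.0641 × 5.25960e+7 ≈ 3.37e+6 min.

3.37e+6 min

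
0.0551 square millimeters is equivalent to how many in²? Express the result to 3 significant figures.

1 square millimeter = 0.00155000 square inches.
Then 0.0551 × 0.00155000 ≈ 8.54 × 10^-5 in².

8.54 × 10^-5 in²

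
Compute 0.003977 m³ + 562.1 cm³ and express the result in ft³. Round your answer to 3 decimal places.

0.160 ft³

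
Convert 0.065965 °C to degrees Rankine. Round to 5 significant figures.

491.79 °R

°R = (°C + 273.15) × 9/5.
Applying the formula gives 491.79 °R.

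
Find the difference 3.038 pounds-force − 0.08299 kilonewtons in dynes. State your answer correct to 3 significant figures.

3.038 lbf = 1.35137 × 10^6 dyn and 0.08299 kN = 8.29900 × 10^6 dyn.
1.35137 × 10^6 − 8.29900 × 10^6 ≈ -6.95 × 10^6 dyn.

-6.95 × 10^6 dyn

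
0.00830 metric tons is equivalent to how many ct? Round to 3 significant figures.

1 t = 5.00000 × 10^6 ct.
Then 0.00830 × 5.00000 × 10^6 ≈ 41500 ct.

41500 ct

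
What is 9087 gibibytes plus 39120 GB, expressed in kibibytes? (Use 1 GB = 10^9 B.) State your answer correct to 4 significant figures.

4.773e+10 kibibytes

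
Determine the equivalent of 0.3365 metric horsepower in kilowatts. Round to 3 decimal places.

1 PS = 0.735499 kW.
Then 0.3365 × 0.735499 ≈ 0.247 kW.

0.247 kilowatts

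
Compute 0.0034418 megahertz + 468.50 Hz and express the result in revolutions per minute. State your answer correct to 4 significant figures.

0.0034418 MHz = 206508 rpm and 468.50 Hz = 28110.0 rpm.
206508 + 28110.0 ≈ 234600 rpm.

234600 rpm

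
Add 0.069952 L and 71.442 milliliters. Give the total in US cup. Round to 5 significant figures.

0.069952 L = 0.295670 US cup and 71.442 mL = 0.301968 US cup.
0.295670 + 0.301968 ≈ 0.59764 US cup.

0.59764 US cup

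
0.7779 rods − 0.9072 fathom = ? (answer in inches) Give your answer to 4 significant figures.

0.7779 rod = 154.024 in and 0.9072 fathom = 65.3184 in.
154.024 − 65.3184 ≈ 88.71 in.

88.71 inches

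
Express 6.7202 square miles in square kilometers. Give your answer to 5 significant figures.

17.405 square kilometers

1 square mile = 2.58999 km².
Then 6.7202 × 2.58999 ≈ 17.405 km².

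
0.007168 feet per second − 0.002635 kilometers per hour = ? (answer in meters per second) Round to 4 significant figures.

0.007168 ft/s = 0.00218481 m/s and 0.002635 km/h = 0.000731944 m/s.
0.00218481 − 0.000731944 ≈ 0.001453 m/s.

0.001453 meters per second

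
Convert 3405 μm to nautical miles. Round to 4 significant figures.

1.839e-6 nmi

1 μm = 5.39957e-10 nmi.
3405 × 5.39957e-10 ≈ 1.839e-6 nmi.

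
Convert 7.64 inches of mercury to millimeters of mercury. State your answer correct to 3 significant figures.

194 mmHg

1 inHg = 25.4000 mmHg.
So 7.64 × 25.4000 ≈ 194 mmHg.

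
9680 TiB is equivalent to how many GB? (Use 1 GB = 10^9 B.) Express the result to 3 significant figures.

1.06e+7 GB

1 tebibyte = 1099.51 gigabytes.
9680 × 1099.51 ≈ 1.06e+7 GB.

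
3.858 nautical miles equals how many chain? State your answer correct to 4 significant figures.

355.2 chain

1 nmi = 92.0624 chain.
So 3.858 × 92.0624 ≈ 355.2 chain.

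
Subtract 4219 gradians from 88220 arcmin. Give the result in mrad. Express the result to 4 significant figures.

88220 arcmin = 25662.2 mrad and 4219 grad = 66271.9 mrad.
25662.2 − 66271.9 ≈ -40610 mrad.

-40610 milliradians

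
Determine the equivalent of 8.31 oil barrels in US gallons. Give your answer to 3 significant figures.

349 US gallons

1 oil barrel = 42.0000 US gal.
So 8.31 × 42.0000 ≈ 349 US gal.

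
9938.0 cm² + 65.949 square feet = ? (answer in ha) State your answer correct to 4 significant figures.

9938.0 cm² = 9.93800 × 10^-5 ha and 65.949 ft² = 0.000612686 ha.
9.93800 × 10^-5 + 0.000612686 ≈ 0.0007121 ha.

0.0007121 ha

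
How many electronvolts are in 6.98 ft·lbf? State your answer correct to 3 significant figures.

1 ft·lbf = 8.46235e+18 eV.
Then 6.98 × 8.46235e+18 ≈ 5.91e+19 eV.

5.91e+19 eV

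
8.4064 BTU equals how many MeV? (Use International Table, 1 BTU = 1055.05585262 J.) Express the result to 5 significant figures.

5.5357 × 10^16 megaelectronvolts

1 BTU = 6.58514 × 10^15 MeV.
So 8.4064 × 6.58514 × 10^15 ≈ 5.5357 × 10^16 MeV.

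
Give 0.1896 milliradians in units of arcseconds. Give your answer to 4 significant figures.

39.11 arcsec

1 mrad = 206.265 arcseconds.
Then 0.1896 × 206.265 ≈ 39.11 arcsec.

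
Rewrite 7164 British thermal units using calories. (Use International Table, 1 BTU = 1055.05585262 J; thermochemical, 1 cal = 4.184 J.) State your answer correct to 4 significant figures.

1 British thermal unit = 252.164 cal.
So 7164 × 252.164 ≈ 1.807 × 10^6 cal.

1.807 × 10^6 calories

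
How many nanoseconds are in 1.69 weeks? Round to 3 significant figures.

1.02 × 10^15 ns

1 week = 6.04800 × 10^14 ns.
1.69 × 6.04800 × 10^14 ≈ 1.02 × 10^15 ns.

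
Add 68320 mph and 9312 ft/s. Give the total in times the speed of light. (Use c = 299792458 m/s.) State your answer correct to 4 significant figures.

0.0001113 times the speed of light

68320 mph = 0.000101876 c and 9312 ft/s = 9.46754e-6 c.
0.000101876 + 9.46754e-6 ≈ 0.0001113 c.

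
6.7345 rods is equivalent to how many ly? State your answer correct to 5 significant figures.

1 rod = 5.31587 × 10^-16 ly.
Thus 6.7345 × 5.31587 × 10^-16 ≈ 3.5800 × 10^-15 ly.

3.5800 × 10^-15 light-years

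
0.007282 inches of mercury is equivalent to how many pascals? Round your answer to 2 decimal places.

1 inHg = 3386.39 Pa.
So 0.007282 × 3386.39 ≈ 24.66 Pa.

24.66 Pa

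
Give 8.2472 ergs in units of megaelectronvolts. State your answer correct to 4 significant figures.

5.147 × 10^6 MeV

1 erg = 624151 MeV.
Then 8.2472 × 624151 ≈ 5.147 × 10^6 MeV.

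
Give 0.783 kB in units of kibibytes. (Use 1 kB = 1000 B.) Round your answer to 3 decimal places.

1 kB = 0.9765625 kibibytes.
So 0.783 × 0.9765625 ≈ 0.765 KiB.

0.765 kibibytes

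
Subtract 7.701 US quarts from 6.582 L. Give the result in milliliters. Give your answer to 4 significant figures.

-705.9 mL

6.582 L = 6582.00 mL and 7.701 US qt = 7287.86 mL.
6582.00 − 7287.86 ≈ -705.9 mL.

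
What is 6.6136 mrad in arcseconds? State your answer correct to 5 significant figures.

1364.2 arcsec

1 mrad = 206.265 arcsec.
Thus 6.6136 × 206.265 ≈ 1364.2 arcsec.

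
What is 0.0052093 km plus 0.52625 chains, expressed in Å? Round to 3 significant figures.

1.58e+11 angstroms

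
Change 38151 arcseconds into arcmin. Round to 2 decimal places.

635.85 arcminutes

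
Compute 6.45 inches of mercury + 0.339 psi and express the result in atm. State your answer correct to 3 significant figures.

0.239 atm

6.45 inHg = 0.215566 atm and 0.339 psi = 0.0230676 atm.
0.215566 + 0.0230676 ≈ 0.239 atm.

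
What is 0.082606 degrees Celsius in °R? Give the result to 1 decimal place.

491.8 °R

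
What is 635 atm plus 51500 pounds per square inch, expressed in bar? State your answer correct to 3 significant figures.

4190 bar

635 atm = 643.414 bar and 51500 psi = 3550.80 bar.
643.414 + 3550.80 ≈ 4190 bar.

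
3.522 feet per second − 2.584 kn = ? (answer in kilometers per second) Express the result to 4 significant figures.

3.522 ft/s = 0.00107351 km/s and 2.584 kn = 0.00132932 km/s.
0.00107351 − 0.00132932 ≈ -0.0002558 km/s.

-0.0002558 km/s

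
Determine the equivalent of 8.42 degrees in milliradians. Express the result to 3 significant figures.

147 mrad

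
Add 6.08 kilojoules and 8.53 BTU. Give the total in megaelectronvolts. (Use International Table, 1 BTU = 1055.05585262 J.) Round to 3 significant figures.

9.41 × 10^16 megaelectronvolts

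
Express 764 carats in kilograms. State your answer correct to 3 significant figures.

1 ct = 0.000200000 kg.
So 764 × 0.000200000 ≈ 0.153 kg.

0.153 kilograms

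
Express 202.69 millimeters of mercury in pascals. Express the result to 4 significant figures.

27020 Pa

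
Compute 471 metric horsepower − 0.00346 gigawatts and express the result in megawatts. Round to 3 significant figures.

471 PS = 0.346420 MW and 0.00346 GW = 3.46000 MW.
0.346420 − 3.46000 ≈ -3.11 MW.

-3.11 megawatts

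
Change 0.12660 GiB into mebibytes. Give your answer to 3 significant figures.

1 GiB = 1024.00 MiB.
So 0.12660 × 1024.00 ≈ 130 MiB.

130 mebibytes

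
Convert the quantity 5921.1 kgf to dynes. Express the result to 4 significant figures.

5.807e+9 dynes

1 kilogram-force = 980665 dyn.
Then 5921.1 × 980665 ≈ 5.807e+9 dyn.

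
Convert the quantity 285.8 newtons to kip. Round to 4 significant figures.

1 N = 0.000224809 kips.
Then 285.8 × 0.000224809 ≈ 0.06425 kip.

0.06425 kip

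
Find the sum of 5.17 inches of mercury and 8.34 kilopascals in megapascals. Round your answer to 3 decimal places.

0.026 megapascals

5.17 inHg = 0.0175076 MPa and 8.34 kPa = 0.00834000 MPa.
0.0175076 + 0.00834000 ≈ 0.026 MPa.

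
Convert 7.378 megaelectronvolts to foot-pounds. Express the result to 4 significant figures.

8.719 × 10^-13 ft·lbf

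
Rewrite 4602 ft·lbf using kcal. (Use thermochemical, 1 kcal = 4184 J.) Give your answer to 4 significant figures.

1.491 kcal

1 ft·lbf = 0.000324048 kcal.
Then 4602 × 0.000324048 ≈ 1.491 kcal.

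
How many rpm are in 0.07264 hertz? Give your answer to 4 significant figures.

1 hertz = 60.0000 rpm.
Then 0.07264 × 60.0000 ≈ 4.358 rpm.

4.358 revolutions per minute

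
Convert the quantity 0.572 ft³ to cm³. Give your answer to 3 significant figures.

1 ft³ = 28316.8 cubic centimeters.
So 0.572 × 28316.8 ≈ 16200 cm³.

16200 cm³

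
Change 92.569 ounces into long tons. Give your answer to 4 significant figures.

0.002583 long ton

1 ounce = 2.79018e-5 long ton.
So 92.569 × 2.79018e-5 ≈ 0.002583 long ton.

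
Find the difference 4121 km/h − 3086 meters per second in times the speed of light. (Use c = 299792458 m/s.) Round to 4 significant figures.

4121 km/h = 3.81838 × 10^-6 c and 3086 m/s = 1.02938 × 10^-5 c.
3.81838 × 10^-6 − 1.02938 × 10^-5 ≈ -6.475 × 10^-6 c.

-6.475 × 10^-6 c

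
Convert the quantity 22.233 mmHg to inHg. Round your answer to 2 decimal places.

1 mmHg = 0.0393701 inHg.
22.233 × 0.0393701 ≈ 0.88 inHg.

0.88 inches of mercury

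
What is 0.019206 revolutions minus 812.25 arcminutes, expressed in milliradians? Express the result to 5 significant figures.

-115.60 milliradians

0.019206 rev = 120.675 mrad and 812.25 arcmin = 236.274 mrad.
120.675 − 236.274 ≈ -115.60 mrad.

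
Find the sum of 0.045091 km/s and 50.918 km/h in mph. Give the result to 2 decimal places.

0.045091 km/s = 100.8657 mph and 50.918 km/h = 31.63898 mph.
100.8657 + 31.63898 ≈ 132.50 mph.

132.50 mph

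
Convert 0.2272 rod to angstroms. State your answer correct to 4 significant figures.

1.143e+10 Å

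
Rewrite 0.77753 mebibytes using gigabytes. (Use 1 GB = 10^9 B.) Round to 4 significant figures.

1 MiB = 0.00104858 gigabytes.
Thus 0.77753 × 0.00104858 ≈ 0.0008153 GB.

0.0008153 gigabytes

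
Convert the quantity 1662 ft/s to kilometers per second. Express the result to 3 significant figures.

1 foot per second = 0.000304800 kilometers per second.
Thus 1662 × 0.000304800 ≈ 0.507 km/s.

0.507 km/s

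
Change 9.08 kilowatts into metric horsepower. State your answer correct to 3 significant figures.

1 kW = 1.35962 PS.
So 9.08 × 1.35962 ≈ 12.3 PS.

12.3 metric horsepower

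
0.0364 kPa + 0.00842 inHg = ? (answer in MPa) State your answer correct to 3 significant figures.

6.49e-5 MPa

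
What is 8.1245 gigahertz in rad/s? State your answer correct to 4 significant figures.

5.105e+10 rad/s

1 GHz = 6.28319e+9 radians per second.
Thus 8.1245 × 6.28319e+9 ≈ 5.105e+10 rad/s.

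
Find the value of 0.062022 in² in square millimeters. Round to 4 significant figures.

40.01 mm²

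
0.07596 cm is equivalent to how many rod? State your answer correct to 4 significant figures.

0.0001510 rod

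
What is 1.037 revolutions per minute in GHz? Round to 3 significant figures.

1 revolution per minute = 1.66667e-11 GHz.
Thus 1.037 × 1.66667e-11 ≈ 1.73e-11 GHz.

1.73e-11 GHz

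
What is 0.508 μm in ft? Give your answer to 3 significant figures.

1 μm = 3.28084e-6 ft.
0.508 × 3.28084e-6 ≈ 1.67e-6 ft.

1.67e-6 ft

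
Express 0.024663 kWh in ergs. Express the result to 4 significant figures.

8.879e+11 ergs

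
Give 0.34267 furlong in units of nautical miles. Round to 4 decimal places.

0.0372 nautical miles

1 furlong = 0.108622 nautical miles.
Then 0.34267 × 0.108622 ≈ 0.0372 nmi.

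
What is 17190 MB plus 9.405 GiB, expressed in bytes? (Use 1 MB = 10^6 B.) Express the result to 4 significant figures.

2.729 × 10^10 B

17190 MB = 1.71900 × 10^10 B and 9.405 GiB = 1.00985 × 10^10 B.
1.71900 × 10^10 + 1.00985 × 10^10 ≈ 2.729 × 10^10 B.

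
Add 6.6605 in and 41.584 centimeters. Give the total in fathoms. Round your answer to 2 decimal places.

0.32 fathom

6.6605 in = 0.0925069 fathom and 41.584 cm = 0.227384 fathom.
0.0925069 + 0.227384 ≈ 0.32 fathom.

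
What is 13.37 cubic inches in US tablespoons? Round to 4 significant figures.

14.82 US tbsp

1 cubic inch = 1.10823 US tbsp.
So 13.37 × 1.10823 ≈ 14.82 US tbsp.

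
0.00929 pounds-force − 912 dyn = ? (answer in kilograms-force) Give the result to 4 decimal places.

0.0033 kgf

0.00929 lbf = 0.00421387 kgf and 912 dyn = 0.000929981 kgf.
0.00421387 − 0.000929981 ≈ 0.0033 kgf.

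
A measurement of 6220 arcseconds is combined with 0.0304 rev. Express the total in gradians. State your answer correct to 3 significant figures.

6220 arcsec = 1.91975 grad and 0.0304 rev = 12.1600 grad.
1.91975 + 12.1600 ≈ 14.1 grad.

14.1 grad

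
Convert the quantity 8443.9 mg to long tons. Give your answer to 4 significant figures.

8.311 × 10^-6 long ton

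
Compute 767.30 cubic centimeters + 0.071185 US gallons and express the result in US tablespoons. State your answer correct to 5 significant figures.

767.30 cm³ = 51.8910 US tbsp and 0.071185 US gal = 18.2234 US tbsp.
51.8910 + 18.2234 ≈ 70.114 US tbsp.

70.114 US tbsp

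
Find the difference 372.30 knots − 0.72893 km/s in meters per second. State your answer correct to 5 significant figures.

372.30 kn = 191.528 m/s and 0.72893 km/s = 728.930 m/s.
191.528 − 728.930 ≈ -537.40 m/s.

-537.40 m/s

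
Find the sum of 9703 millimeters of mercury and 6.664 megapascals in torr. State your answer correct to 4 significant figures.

59690 torr

9703 mmHg = 9703.00 torr and 6.664 MPa = 49984.1 torr.
9703.00 + 49984.1 ≈ 59690 torr.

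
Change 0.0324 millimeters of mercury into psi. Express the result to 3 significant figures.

1 millimeter of mercury = 0.0193368 pounds per square inch.
0.0324 × 0.0193368 ≈ 0.000627 psi.

0.000627 pounds per square inch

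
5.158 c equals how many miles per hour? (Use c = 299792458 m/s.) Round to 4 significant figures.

3.459e+9 miles per hour

1 speed of light = 6.70617e+8 miles per hour.
Then 5.158 × 6.70617e+8 ≈ 3.459e+9 mph.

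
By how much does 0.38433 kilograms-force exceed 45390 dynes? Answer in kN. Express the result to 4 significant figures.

0.003315 kilonewtons

0.38433 kgf = 0.00376899 kN and 45390 dyn = 0.000453900 kN.
0.00376899 − 0.000453900 ≈ 0.003315 kN.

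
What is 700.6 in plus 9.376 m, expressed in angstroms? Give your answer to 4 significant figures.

2.717 × 10^11 Å

700.6 in = 1.77952 × 10^11 Å and 9.376 m = 9.37600 × 10^10 Å.
1.77952 × 10^11 + 9.37600 × 10^10 ≈ 2.717 × 10^11 Å.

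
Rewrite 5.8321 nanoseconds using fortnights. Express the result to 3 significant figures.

1 nanosecond = 8.26720 × 10^-16 fortnights.
Thus 5.8321 × 8.26720 × 10^-16 ≈ 4.82 × 10^-15 fortnight.

4.82 × 10^-15 fortnights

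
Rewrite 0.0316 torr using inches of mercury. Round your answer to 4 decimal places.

0.0012 inches of mercury

1 torr = 0.0393701 inHg.
Thus 0.0316 × 0.0393701 ≈ 0.0012 inHg.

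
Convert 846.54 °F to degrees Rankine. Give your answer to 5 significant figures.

°R = °F + 459.67.
Applying the formula gives 1306.2 °R.

1306.2 degrees Rankine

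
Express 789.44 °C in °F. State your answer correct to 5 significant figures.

1453.0 °F

°C = (°F − 32) × 5/9.
Applying the formula gives 1453.0 °F.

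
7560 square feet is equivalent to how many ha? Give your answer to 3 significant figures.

0.0702 hectares

1 square foot = 9.29030e-6 hectares.
7560 × 9.29030e-6 ≈ 0.0702 ha.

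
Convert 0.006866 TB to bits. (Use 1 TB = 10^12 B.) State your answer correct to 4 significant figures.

5.493 × 10^10 bits

1 terabyte = 8.00000 × 10^12 bits.
So 0.006866 × 8.00000 × 10^12 ≈ 5.493 × 10^10 bit.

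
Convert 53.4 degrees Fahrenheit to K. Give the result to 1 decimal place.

K = (°F + 459.67) × 5/9.
Applying the formula gives 285.0 K.

285.0 K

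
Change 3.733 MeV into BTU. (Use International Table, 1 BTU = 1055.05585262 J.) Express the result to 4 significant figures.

5.669 × 10^-16 BTU

1 megaelectronvolt = 1.51857 × 10^-16 BTU.
Thus 3.733 × 1.51857 × 10^-16 ≈ 5.669 × 10^-16 BTU.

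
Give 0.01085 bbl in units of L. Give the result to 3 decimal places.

1 bbl = 158.987 liters.
0.01085 × 158.987 ≈ 1.725 L.

1.725 L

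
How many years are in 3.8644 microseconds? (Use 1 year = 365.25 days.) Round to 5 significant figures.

1 microsecond = 3.16881 × 10^-14 years.
Then 3.8644 × 3.16881 × 10^-14 ≈ 1.2246 × 10^-13 yr.

1.2246 × 10^-13 yr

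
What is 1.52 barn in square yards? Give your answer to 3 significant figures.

1.82e-28 square yards

1 barn = 1.19599e-28 yd².
So 1.52 × 1.19599e-28 ≈ 1.82e-28 yd².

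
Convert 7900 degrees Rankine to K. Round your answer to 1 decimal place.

4388.9 K

°R = K × 9/5.
Applying the formula gives 4388.9 K.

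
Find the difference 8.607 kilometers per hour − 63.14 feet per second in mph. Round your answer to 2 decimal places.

8.607 km/h = 5.34814 mph and 63.14 ft/s = 43.0500 mph.
5.34814 − 43.0500 ≈ -37.70 mph.

-37.70 mph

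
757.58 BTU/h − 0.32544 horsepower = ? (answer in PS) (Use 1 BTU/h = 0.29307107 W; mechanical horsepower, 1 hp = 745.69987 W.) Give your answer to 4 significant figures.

-0.02808 PS

757.58 BTU/h = 0.301870 PS and 0.32544 hp = 0.329954 PS.
0.301870 − 0.329954 ≈ -0.02808 PS.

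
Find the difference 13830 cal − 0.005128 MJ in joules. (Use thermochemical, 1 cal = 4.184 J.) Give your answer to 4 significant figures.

13830 cal = 57864.7 J and 0.005128 MJ = 5128.00 J.
57864.7 − 5128.00 ≈ 52740 J.

52740 joules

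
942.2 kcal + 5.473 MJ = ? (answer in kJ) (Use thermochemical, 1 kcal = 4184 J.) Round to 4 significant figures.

942.2 kcal = 3942.16 kJ and 5.473 MJ = 5473.00 kJ.
3942.16 + 5473.00 ≈ 9415 kJ.

9415 kJ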